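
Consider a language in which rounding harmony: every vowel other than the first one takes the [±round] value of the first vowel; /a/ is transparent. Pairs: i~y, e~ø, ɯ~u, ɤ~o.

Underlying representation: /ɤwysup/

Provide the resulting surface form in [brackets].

[ɤwisɯp]

/y/ harmonizes with /ɤ/ ([-round]) → [i]
/u/ harmonizes with /ɤ/ ([-round]) → [ɯ]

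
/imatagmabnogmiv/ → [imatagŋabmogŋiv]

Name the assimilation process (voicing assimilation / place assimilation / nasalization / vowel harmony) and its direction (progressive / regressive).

/m/→[ŋ] /n/→[m] /m/→[ŋ].
Each target copies a feature from the preceding segment, so the direction is progressive.

place assimilation, progressive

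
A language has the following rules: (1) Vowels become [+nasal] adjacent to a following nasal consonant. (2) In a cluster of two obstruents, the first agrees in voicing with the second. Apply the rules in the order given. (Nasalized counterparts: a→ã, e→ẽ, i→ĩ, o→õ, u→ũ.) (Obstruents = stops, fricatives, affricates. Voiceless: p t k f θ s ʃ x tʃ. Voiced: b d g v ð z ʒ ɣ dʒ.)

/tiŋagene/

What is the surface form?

[tĩŋagẽne]

Rule 1: /i/ before nasal /ŋ/ → [ĩ]
Rule 1: /e/ before nasal /n/ → [ẽ]
After rule 1: tĩŋagẽne
Rule 2: no segment meets the rule's conditions; no change.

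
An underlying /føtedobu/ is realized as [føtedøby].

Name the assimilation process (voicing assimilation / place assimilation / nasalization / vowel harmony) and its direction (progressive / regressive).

/o/→[ø] /u/→[y].
Vowels agree with the first vowel, so the harmony is progressive.

vowel harmony, progressive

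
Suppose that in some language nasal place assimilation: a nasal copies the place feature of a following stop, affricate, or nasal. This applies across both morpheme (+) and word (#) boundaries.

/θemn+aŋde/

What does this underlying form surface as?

[θenn+ande]

/m/ before /n/ (alveolar) → [n]
/ŋ/ before /d/ (alveolar) → [n]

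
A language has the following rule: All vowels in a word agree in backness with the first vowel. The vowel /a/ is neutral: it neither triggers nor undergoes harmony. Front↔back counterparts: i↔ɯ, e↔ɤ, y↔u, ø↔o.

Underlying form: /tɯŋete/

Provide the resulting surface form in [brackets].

[tɯŋɤtɤ]

/e/ harmonizes with /ɯ/ ([+back]) → [ɤ]
/e/ harmonizes with /ɯ/ ([+back]) → [ɤ]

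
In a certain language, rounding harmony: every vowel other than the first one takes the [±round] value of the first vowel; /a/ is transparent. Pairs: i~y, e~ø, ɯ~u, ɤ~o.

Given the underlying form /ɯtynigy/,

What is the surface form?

/y/ harmonizes with /ɯ/ ([-round]) → [i]
/y/ harmonizes with /ɯ/ ([-round]) → [i]

[ɯtinigi]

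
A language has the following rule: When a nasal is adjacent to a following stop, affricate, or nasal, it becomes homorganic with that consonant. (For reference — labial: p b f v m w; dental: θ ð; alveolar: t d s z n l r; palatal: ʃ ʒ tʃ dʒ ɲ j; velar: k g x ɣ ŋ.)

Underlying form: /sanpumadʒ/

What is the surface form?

/n/ before /p/ (labial) → [m]

[sampumadʒ]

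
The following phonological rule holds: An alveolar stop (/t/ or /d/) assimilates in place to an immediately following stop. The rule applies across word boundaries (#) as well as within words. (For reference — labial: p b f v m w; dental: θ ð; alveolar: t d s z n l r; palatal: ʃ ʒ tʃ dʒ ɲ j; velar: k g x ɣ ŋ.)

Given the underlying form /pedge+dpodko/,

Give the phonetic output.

/d/ before /g/ (velar) → [g]
/d/ before /p/ (labial) → [b]
/d/ before /k/ (velar) → [g]

[pegge+bpogko]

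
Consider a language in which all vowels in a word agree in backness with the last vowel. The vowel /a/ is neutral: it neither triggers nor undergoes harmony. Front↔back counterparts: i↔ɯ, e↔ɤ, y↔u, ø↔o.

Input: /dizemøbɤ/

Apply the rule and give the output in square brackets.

/i/ harmonizes with /ɤ/ ([+back]) → [ɯ]
/e/ harmonizes with /ɤ/ ([+back]) → [ɤ]
/ø/ harmonizes with /ɤ/ ([+back]) → [o]

[dɯzɤmobɤ]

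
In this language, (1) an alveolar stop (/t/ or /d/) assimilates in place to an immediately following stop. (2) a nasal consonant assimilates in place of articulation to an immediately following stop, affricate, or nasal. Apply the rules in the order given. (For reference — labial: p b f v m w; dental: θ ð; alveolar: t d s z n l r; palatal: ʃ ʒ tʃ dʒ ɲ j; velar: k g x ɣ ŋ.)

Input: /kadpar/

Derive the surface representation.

[kabpar]

Rule 1: /d/ before /p/ (labial) → [b]
After rule 1: kabpar
Rule 2: no segment meets the rule's conditions; no change.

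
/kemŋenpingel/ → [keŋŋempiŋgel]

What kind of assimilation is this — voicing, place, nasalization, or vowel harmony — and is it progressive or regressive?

place assimilation, regressive

/m/→[ŋ] /n/→[m] /n/→[ŋ].
Each target copies a feature from the following segment, so the direction is regressive.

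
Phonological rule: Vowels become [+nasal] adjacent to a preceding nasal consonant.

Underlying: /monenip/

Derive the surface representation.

[mõnẽnĩp]

/o/ after nasal /m/ → [õ]
/e/ after nasal /n/ → [ẽ]
/i/ after nasal /n/ → [ĩ]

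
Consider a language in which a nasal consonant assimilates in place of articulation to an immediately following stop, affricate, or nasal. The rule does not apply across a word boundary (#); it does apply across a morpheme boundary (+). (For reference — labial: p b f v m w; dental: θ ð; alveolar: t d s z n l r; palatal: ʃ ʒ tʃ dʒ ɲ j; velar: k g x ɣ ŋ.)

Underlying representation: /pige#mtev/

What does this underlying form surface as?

[pige#ntev]

/m/ before /t/ (alveolar) → [n]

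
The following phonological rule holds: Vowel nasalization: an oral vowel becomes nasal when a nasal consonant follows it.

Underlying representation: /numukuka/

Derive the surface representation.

/u/ before nasal /m/ → [ũ]

[nũmukuka]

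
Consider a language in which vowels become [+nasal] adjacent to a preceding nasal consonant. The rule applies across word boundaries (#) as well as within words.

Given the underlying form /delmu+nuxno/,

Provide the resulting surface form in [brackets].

[delmũ+nũxnõ]

/u/ after nasal /m/ → [ũ]
/u/ after nasal /n/ → [ũ]
/o/ after nasal /n/ → [õ]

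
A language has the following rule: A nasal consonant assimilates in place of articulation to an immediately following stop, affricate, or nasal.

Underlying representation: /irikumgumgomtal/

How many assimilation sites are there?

3

/m/ before /g/ (velar) → [ŋ]
/m/ before /g/ (velar) → [ŋ]
/m/ before /t/ (alveolar) → [n]
3 segments change.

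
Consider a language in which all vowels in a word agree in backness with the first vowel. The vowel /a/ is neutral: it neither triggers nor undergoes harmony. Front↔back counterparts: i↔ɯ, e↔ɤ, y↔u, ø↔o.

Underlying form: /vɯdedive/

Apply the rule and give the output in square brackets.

/e/ harmonizes with /ɯ/ ([+back]) → [ɤ]
/i/ harmonizes with /ɯ/ ([+back]) → [ɯ]
/e/ harmonizes with /ɯ/ ([+back]) → [ɤ]

[vɯdɤdɯvɤ]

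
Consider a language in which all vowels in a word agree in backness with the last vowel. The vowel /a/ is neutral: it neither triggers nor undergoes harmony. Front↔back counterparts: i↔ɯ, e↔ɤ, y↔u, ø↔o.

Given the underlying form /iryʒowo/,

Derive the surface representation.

[ɯruʒowo]

/i/ harmonizes with /o/ ([+back]) → [ɯ]
/y/ harmonizes with /o/ ([+back]) → [u]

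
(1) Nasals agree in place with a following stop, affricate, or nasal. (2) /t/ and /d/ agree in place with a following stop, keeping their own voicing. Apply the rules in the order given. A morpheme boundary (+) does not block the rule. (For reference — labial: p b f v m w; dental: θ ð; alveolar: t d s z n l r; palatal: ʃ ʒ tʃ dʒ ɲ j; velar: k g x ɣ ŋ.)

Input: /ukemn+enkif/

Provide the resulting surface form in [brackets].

Rule 1: /m/ before /n/ (alveolar) → [n]
Rule 1: /n/ before /k/ (velar) → [ŋ]
After rule 1: ukenn+eŋkif
Rule 2: no segment meets the rule's conditions; no change.

[ukenn+eŋkif]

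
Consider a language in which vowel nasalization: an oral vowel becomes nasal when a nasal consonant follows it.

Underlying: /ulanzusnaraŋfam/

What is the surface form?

[ulãnzusnarãŋfãm]

/a/ before nasal /n/ → [ã]
/a/ before nasal /ŋ/ → [ã]
/a/ before nasal /m/ → [ã]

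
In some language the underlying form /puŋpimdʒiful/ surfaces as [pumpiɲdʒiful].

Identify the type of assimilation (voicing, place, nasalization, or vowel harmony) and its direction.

/ŋ/→[m] /m/→[ɲ].
Each target copies a feature from the following segment, so the direction is regressive.

place assimilation, regressive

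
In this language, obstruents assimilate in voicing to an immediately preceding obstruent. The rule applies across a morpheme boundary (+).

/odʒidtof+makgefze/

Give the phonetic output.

[odʒiddof+makkefse]

/t/ after /d/ (voiced) → [d]
/g/ after /k/ (voiceless) → [k]
/z/ after /f/ (voiceless) → [s]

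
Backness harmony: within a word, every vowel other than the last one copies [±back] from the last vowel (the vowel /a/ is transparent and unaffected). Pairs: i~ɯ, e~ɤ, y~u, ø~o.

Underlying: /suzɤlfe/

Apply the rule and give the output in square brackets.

/u/ harmonizes with /e/ ([-back]) → [y]
/ɤ/ harmonizes with /e/ ([-back]) → [e]

[syzelfe]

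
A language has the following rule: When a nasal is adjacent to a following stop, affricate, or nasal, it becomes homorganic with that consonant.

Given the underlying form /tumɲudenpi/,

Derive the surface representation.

[tuɲɲudempi]

/m/ before /ɲ/ (palatal) → [ɲ]
/n/ before /p/ (labial) → [m]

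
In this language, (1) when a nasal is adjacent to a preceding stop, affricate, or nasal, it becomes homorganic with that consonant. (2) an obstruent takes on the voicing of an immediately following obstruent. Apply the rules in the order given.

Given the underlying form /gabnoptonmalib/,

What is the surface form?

Rule 1: /n/ after /b/ (labial) → [m]
Rule 1: /m/ after /n/ (alveolar) → [n]
After rule 1: gabmoptonnalib
Rule 2: no segment meets the rule's conditions; no change.

[gabmoptonnalib]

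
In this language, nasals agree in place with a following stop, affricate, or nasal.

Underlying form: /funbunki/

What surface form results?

[fumbuŋki]

/n/ before /b/ (labial) → [m]
/n/ before /k/ (velar) → [ŋ]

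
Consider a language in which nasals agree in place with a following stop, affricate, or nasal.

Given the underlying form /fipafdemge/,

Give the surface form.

[fipafdeŋge]

/m/ before /g/ (velar) → [ŋ]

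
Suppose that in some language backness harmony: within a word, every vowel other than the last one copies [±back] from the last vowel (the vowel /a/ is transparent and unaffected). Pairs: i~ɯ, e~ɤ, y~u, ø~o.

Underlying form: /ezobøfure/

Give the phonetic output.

/o/ harmonizes with /e/ ([-back]) → [ø]
/u/ harmonizes with /e/ ([-back]) → [y]

[ezøbøfyre]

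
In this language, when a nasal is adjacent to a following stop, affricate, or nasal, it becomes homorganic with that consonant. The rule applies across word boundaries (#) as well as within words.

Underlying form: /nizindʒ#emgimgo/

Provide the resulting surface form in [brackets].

[niziɲdʒ#eŋgiŋgo]

/n/ before /dʒ/ (palatal) → [ɲ]
/m/ before /g/ (velar) → [ŋ]
/m/ before /g/ (velar) → [ŋ]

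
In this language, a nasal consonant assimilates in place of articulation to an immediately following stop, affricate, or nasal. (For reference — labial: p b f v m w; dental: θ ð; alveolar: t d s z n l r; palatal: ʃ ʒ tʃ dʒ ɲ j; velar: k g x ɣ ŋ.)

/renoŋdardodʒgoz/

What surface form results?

[renondardodʒgoz]

/ŋ/ before /d/ (alveolar) → [n]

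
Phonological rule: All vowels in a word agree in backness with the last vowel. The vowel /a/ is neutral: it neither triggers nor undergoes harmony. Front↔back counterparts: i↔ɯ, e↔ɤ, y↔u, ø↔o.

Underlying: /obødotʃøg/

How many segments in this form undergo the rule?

/o/ harmonizes with /ø/ ([-back]) → [ø]
/o/ harmonizes with /ø/ ([-back]) → [ø]
2 segments change.

2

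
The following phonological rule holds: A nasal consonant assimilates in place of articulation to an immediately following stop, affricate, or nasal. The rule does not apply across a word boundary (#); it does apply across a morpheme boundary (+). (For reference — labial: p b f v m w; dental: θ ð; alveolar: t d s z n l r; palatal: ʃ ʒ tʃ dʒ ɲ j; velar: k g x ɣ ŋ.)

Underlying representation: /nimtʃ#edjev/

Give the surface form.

[niɲtʃ#edjev]

/m/ before /tʃ/ (palatal) → [ɲ]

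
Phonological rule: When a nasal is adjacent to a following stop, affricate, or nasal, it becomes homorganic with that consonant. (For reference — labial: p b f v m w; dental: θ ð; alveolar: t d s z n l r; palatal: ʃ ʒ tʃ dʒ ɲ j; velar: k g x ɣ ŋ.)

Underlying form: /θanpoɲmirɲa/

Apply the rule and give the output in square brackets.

[θampommirɲa]

/n/ before /p/ (labial) → [m]
/ɲ/ before /m/ (labial) → [m]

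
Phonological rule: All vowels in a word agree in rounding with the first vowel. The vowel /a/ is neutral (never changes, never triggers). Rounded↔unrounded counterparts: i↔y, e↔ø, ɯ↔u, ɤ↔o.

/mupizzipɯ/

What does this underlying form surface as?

/i/ harmonizes with /u/ ([+round]) → [y]
/i/ harmonizes with /u/ ([+round]) → [y]
/ɯ/ harmonizes with /u/ ([+round]) → [u]

[mupyzzypu]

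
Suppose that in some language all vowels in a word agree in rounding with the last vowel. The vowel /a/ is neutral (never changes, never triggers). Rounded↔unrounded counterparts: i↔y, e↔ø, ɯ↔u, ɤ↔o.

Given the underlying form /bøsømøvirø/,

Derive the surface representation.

[bøsømøvyrø]

/i/ harmonizes with /ø/ ([+round]) → [y]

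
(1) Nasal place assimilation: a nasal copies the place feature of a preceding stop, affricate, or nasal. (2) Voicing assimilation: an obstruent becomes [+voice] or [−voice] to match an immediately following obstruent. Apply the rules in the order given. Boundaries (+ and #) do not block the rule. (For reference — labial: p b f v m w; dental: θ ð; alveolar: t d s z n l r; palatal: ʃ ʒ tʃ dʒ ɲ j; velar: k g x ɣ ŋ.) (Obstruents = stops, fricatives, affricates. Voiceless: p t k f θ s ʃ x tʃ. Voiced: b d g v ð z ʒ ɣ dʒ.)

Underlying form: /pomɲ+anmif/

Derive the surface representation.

Rule 1: /ɲ/ after /m/ (labial) → [m]
Rule 1: /m/ after /n/ (alveolar) → [n]
After rule 1: pomm+annif
Rule 2: no segment meets the rule's conditions; no change.

[pomm+annif]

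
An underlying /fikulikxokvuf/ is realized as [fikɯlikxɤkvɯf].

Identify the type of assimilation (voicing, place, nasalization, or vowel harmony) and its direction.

vowel harmony, progressive

/u/→[ɯ] /o/→[ɤ] /u/→[ɯ].
Vowels agree with the first vowel, so the harmony is progressive.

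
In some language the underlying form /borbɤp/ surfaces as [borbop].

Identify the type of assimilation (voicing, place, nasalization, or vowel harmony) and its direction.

vowel harmony, progressive

/ɤ/→[o].
Vowels agree with the first vowel, so the harmony is progressive.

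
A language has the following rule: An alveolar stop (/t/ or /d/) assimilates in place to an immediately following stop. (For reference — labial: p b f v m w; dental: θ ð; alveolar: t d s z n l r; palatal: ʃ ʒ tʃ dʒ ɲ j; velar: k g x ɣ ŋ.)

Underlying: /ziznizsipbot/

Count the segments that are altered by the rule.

No segment meets the rule's conditions.

0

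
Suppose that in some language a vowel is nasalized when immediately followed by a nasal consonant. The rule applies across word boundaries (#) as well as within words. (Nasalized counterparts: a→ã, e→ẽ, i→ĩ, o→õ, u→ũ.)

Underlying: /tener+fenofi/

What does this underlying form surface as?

[tẽner+fẽnofi]

/e/ before nasal /n/ → [ẽ]
/e/ before nasal /n/ → [ẽ]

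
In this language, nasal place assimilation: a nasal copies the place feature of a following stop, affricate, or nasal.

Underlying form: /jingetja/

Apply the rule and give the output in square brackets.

[jiŋgetja]

/n/ before /g/ (velar) → [ŋ]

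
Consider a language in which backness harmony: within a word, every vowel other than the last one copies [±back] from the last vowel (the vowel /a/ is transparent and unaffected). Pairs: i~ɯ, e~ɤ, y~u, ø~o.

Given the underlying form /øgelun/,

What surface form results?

/ø/ harmonizes with /u/ ([+back]) → [o]
/e/ harmonizes with /u/ ([+back]) → [ɤ]

[ogɤlun]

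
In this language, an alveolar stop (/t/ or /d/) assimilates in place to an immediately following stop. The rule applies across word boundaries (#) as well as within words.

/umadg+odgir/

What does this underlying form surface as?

[umagg+oggir]

/d/ before /g/ (velar) → [g]
/d/ before /g/ (velar) → [g]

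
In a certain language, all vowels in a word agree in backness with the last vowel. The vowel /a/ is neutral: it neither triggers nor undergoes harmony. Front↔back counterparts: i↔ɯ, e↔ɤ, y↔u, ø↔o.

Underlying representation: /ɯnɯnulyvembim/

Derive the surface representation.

/ɯ/ harmonizes with /i/ ([-back]) → [i]
/ɯ/ harmonizes with /i/ ([-back]) → [i]
/u/ harmonizes with /i/ ([-back]) → [y]

[ininylyvembim]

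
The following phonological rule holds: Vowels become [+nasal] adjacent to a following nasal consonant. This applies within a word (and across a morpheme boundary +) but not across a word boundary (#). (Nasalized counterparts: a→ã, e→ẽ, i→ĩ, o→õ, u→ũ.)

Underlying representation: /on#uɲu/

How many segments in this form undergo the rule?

/o/ before nasal /n/ → [õ]
/u/ before nasal /ɲ/ → [ũ]
2 segments change.

2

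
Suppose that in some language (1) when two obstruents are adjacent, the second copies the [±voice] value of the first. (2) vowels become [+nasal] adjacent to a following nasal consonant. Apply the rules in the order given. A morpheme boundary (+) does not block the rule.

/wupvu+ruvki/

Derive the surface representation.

[wupfu+ruvgi]

Rule 1: /v/ after /p/ (voiceless) → [f]
Rule 1: /k/ after /v/ (voiced) → [g]
After rule 1: wupfu+ruvgi
Rule 2: no segment meets the rule's conditions; no change.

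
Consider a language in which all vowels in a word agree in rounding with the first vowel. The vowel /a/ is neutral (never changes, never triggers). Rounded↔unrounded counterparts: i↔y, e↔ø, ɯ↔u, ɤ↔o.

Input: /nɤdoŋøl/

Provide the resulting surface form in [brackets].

[nɤdɤŋel]

/o/ harmonizes with /ɤ/ ([-round]) → [ɤ]
/ø/ harmonizes with /ɤ/ ([-round]) → [e]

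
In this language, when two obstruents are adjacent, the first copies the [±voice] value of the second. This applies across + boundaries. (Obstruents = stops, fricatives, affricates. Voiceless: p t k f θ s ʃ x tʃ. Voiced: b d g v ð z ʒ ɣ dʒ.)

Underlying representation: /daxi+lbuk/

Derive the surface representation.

no segment meets the rule's conditions; no change.

[daxi+lbuk]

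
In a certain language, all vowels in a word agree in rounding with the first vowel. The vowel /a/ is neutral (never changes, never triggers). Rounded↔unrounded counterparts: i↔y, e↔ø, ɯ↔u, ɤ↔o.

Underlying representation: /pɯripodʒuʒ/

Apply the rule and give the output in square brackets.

/o/ harmonizes with /ɯ/ ([-round]) → [ɤ]
/u/ harmonizes with /ɯ/ ([-round]) → [ɯ]

[pɯripɤdʒɯʒ]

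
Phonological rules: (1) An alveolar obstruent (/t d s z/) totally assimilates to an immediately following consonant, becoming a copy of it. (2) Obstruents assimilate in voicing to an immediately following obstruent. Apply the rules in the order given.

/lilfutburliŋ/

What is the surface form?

Rule 1: /t/ before /b/ → [b] (total assimilation)
After rule 1: lilfubburliŋ
Rule 2: no segment meets the rule's conditions; no change.

[lilfubburliŋ]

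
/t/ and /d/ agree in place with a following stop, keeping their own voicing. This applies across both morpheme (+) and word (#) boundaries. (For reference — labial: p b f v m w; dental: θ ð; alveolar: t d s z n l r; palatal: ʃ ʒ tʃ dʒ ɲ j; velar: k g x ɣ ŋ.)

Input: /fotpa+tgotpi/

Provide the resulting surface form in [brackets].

[foppa+kgoppi]

/t/ before /p/ (labial) → [p]
/t/ before /g/ (velar) → [k]
/t/ before /p/ (labial) → [p]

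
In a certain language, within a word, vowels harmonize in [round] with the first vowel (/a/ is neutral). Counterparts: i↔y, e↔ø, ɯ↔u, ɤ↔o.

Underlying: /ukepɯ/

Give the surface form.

/e/ harmonizes with /u/ ([+round]) → [ø]
/ɯ/ harmonizes with /u/ ([+round]) → [u]

[ukøpu]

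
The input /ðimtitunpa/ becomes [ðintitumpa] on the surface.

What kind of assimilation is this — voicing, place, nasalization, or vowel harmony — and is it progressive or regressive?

/m/→[n] /n/→[m].
Each target copies a feature from the following segment, so the direction is regressive.

place assimilation, regressive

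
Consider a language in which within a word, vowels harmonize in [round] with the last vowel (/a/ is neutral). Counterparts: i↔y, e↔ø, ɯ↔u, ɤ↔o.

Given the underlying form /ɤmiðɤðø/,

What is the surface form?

/ɤ/ harmonizes with /ø/ ([+round]) → [o]
/i/ harmonizes with /ø/ ([+round]) → [y]
/ɤ/ harmonizes with /ø/ ([+round]) → [o]

[omyðoðø]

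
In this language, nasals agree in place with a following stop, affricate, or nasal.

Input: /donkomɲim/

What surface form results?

[doŋkoɲɲim]

/n/ before /k/ (velar) → [ŋ]
/m/ before /ɲ/ (palatal) → [ɲ]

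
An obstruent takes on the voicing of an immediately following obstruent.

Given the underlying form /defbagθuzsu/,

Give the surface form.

[devbakθussu]

/f/ before /b/ (voiced) → [v]
/g/ before /θ/ (voiceless) → [k]
/z/ before /s/ (voiceless) → [s]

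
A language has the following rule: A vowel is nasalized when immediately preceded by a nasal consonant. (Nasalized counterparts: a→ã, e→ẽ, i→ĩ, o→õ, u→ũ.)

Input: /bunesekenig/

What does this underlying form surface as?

/e/ after nasal /n/ → [ẽ]
/i/ after nasal /n/ → [ĩ]

[bunẽsekenĩg]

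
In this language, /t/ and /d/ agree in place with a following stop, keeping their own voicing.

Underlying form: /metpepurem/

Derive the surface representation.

/t/ before /p/ (labial) → [p]

[meppepurem]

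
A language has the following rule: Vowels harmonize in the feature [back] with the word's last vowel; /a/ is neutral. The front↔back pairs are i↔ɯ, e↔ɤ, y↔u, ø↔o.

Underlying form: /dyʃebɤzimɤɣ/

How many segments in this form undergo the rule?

/y/ harmonizes with /ɤ/ ([+back]) → [u]
/e/ harmonizes with /ɤ/ ([+back]) → [ɤ]
/i/ harmonizes with /ɤ/ ([+back]) → [ɯ]
3 segments change.

3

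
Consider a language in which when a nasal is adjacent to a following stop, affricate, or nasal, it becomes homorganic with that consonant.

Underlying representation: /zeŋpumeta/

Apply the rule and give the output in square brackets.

/ŋ/ before /p/ (labial) → [m]

[zempumeta]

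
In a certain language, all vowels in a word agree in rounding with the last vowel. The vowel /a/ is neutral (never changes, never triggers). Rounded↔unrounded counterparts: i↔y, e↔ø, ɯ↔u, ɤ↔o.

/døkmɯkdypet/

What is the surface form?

/ø/ harmonizes with /e/ ([-round]) → [e]
/y/ harmonizes with /e/ ([-round]) → [i]

[dekmɯkdipet]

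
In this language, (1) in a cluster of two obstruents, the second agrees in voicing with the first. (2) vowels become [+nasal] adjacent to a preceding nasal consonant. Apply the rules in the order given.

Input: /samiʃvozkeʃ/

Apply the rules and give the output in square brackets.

Rule 1: /v/ after /ʃ/ (voiceless) → [f]
Rule 1: /k/ after /z/ (voiced) → [g]
After rule 1: samiʃfozgeʃ
Rule 2: /i/ after nasal /m/ → [ĩ]

[samĩʃfozgeʃ]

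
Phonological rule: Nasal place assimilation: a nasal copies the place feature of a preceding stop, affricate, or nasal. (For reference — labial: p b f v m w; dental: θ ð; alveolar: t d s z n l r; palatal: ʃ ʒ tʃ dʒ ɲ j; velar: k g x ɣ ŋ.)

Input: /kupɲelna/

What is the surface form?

/ɲ/ after /p/ (labial) → [m]

[kupmelna]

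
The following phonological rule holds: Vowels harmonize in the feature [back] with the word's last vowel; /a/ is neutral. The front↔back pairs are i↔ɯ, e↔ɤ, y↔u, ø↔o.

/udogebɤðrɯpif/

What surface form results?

/u/ harmonizes with /i/ ([-back]) → [y]
/o/ harmonizes with /i/ ([-back]) → [ø]
/ɤ/ harmonizes with /i/ ([-back]) → [e]
/ɯ/ harmonizes with /i/ ([-back]) → [i]

[ydøgebeðripif]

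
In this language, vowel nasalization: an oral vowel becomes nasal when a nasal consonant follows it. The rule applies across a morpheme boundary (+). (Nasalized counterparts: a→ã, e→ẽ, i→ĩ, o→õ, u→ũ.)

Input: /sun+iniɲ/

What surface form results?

/u/ before nasal /n/ → [ũ]
/i/ before nasal /n/ → [ĩ]
/i/ before nasal /ɲ/ → [ĩ]

[sũn+ĩnĩɲ]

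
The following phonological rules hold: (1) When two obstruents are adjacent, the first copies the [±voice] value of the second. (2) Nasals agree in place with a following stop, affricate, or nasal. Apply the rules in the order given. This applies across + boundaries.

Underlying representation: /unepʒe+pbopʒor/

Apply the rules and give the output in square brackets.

Rule 1: /p/ before /ʒ/ (voiced) → [b]
Rule 1: /p/ before /b/ (voiced) → [b]
Rule 1: /p/ before /ʒ/ (voiced) → [b]
After rule 1: unebʒe+bbobʒor
Rule 2: no segment meets the rule's conditions; no change.

[unebʒe+bbobʒor]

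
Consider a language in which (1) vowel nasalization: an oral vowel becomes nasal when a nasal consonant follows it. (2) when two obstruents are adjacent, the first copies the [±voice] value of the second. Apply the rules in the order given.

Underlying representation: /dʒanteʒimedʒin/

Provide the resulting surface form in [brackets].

Rule 1: /a/ before nasal /n/ → [ã]
Rule 1: /i/ before nasal /m/ → [ĩ]
Rule 1: /i/ before nasal /n/ → [ĩ]
After rule 1: dʒãnteʒĩmedʒĩn
Rule 2: no segment meets the rule's conditions; no change.

[dʒãnteʒĩmedʒĩn]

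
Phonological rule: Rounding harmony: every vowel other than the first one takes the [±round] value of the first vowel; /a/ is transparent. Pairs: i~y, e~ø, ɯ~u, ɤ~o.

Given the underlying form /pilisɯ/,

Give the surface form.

no segment meets the rule's conditions; no change.

[pilisɯ]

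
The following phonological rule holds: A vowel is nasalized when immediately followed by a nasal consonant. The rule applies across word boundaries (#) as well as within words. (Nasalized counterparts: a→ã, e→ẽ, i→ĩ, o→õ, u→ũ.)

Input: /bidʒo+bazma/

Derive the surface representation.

[bidʒo+bazma]

no segment meets the rule's conditions; no change.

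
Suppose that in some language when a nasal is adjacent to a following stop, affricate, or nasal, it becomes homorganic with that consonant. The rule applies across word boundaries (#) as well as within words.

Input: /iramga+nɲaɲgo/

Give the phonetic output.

[iraŋga+ɲɲaŋgo]

/m/ before /g/ (velar) → [ŋ]
/n/ before /ɲ/ (palatal) → [ɲ]
/ɲ/ before /g/ (velar) → [ŋ]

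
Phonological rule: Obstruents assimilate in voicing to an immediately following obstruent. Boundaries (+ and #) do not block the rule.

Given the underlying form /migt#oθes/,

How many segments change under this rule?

/g/ before /t/ (voiceless) → [k]
1 segment changes.

1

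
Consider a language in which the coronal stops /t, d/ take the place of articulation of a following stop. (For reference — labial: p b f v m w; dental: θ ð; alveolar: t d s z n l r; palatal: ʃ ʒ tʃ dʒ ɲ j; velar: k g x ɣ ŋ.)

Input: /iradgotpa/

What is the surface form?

[iraggoppa]

/d/ before /g/ (velar) → [g]
/t/ before /p/ (labial) → [p]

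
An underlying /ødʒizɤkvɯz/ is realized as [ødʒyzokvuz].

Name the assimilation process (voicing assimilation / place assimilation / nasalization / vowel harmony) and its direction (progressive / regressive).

vowel harmony, progressive

/i/→[y] /ɤ/→[o] /ɯ/→[u].
Vowels agree with the first vowel, so the harmony is progressive.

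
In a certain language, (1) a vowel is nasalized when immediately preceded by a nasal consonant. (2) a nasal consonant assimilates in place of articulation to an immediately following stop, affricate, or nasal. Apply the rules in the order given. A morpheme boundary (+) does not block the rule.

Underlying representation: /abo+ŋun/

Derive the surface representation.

Rule 1: /u/ after nasal /ŋ/ → [ũ]
After rule 1: abo+ŋũn
Rule 2: no segment meets the rule's conditions; no change.

[abo+ŋũn]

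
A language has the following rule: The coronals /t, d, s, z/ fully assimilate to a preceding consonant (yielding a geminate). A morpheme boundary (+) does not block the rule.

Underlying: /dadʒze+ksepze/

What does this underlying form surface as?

/z/ after /dʒ/ → [dʒ] (total assimilation)
/s/ after /k/ → [k] (total assimilation)
/z/ after /p/ → [p] (total assimilation)

[dadʒdʒe+kkeppe]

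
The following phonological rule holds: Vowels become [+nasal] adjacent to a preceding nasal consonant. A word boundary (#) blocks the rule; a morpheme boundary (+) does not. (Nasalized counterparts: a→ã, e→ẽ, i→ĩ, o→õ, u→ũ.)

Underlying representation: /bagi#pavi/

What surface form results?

[bagi#pavi]

no segment meets the rule's conditions; no change.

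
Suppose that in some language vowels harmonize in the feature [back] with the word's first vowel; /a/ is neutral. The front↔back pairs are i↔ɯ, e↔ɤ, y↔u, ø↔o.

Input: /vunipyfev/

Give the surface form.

/i/ harmonizes with /u/ ([+back]) → [ɯ]
/y/ harmonizes with /u/ ([+back]) → [u]
/e/ harmonizes with /u/ ([+back]) → [ɤ]

[vunɯpufɤv]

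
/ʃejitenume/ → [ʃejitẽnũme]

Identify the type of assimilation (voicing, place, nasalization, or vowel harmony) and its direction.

nasalization, regressive

/e/→[ẽ] /u/→[ũ].
Each target copies a feature from the following segment, so the direction is regressive.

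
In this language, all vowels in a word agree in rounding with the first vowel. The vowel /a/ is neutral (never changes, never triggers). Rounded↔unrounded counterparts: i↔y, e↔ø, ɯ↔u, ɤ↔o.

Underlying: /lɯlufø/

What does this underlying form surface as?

/u/ harmonizes with /ɯ/ ([-round]) → [ɯ]
/ø/ harmonizes with /ɯ/ ([-round]) → [e]

[lɯlɯfe]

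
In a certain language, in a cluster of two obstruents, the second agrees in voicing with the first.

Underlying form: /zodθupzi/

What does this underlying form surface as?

/θ/ after /d/ (voiced) → [ð]
/z/ after /p/ (voiceless) → [s]

[zodðupsi]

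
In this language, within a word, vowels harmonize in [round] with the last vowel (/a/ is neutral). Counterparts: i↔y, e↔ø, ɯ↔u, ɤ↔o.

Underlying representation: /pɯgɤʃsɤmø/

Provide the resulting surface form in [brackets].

[pugoʃsomø]

/ɯ/ harmonizes with /ø/ ([+round]) → [u]
/ɤ/ harmonizes with /ø/ ([+round]) → [o]
/ɤ/ harmonizes with /ø/ ([+round]) → [o]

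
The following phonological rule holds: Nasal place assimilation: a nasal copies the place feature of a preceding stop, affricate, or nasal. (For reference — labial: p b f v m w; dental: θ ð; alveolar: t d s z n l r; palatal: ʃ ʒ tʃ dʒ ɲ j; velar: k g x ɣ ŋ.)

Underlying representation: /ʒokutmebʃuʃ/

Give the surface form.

/m/ after /t/ (alveolar) → [n]

[ʒokutnebʃuʃ]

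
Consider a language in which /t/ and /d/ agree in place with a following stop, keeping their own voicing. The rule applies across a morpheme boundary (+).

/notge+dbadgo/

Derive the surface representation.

/t/ before /g/ (velar) → [k]
/d/ before /b/ (labial) → [b]
/d/ before /g/ (velar) → [g]

[nokge+bbaggo]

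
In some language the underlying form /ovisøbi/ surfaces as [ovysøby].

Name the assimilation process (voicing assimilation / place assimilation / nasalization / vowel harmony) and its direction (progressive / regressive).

vowel harmony, progressive

/i/→[y] /i/→[y].
Vowels agree with the first vowel, so the harmony is progressive.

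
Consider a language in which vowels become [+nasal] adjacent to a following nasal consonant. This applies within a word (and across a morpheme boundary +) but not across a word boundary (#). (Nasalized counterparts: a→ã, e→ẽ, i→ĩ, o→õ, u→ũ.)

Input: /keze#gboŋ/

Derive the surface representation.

[keze#gbõŋ]

/o/ before nasal /ŋ/ → [õ]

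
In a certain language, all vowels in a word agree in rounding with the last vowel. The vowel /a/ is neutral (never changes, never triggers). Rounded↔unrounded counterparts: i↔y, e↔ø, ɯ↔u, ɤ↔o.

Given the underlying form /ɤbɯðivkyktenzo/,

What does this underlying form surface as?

[obuðyvkyktønzo]

/ɤ/ harmonizes with /o/ ([+round]) → [o]
/ɯ/ harmonizes with /o/ ([+round]) → [u]
/i/ harmonizes with /o/ ([+round]) → [y]
/e/ harmonizes with /o/ ([+round]) → [ø]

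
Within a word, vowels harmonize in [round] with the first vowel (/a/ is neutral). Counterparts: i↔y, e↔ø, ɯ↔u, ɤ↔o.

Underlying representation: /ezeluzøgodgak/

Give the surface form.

[ezelɯzegɤdgak]

/u/ harmonizes with /e/ ([-round]) → [ɯ]
/ø/ harmonizes with /e/ ([-round]) → [e]
/o/ harmonizes with /e/ ([-round]) → [ɤ]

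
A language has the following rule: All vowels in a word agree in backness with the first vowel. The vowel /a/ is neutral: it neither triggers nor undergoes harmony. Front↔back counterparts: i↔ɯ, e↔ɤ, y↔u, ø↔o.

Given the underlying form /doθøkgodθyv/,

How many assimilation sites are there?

2

/ø/ harmonizes with /o/ ([+back]) → [o]
/y/ harmonizes with /o/ ([+back]) → [u]
2 segments change.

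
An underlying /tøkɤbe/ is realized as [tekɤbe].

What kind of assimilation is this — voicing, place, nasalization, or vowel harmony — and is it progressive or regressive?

vowel harmony, regressive

/ø/→[e].
Vowels agree with the last vowel, so the harmony is regressive.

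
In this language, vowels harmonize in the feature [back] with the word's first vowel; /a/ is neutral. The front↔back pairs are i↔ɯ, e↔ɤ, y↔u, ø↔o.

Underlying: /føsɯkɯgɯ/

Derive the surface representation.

[føsikigi]

/ɯ/ harmonizes with /ø/ ([-back]) → [i]
/ɯ/ harmonizes with /ø/ ([-back]) → [i]
/ɯ/ harmonizes with /ø/ ([-back]) → [i]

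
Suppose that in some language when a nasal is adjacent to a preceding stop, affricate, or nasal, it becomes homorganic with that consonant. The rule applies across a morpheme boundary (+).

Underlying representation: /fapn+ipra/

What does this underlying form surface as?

[fapm+ipra]

/n/ after /p/ (labial) → [m]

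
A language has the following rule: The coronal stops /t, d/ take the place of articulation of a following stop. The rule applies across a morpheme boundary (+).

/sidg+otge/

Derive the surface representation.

/d/ before /g/ (velar) → [g]
/t/ before /g/ (velar) → [k]

[sigg+okge]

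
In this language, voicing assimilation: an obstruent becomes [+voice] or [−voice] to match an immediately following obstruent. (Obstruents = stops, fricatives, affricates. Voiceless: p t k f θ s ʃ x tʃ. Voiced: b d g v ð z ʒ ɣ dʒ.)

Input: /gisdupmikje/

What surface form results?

[gizdupmikje]

/s/ before /d/ (voiced) → [z]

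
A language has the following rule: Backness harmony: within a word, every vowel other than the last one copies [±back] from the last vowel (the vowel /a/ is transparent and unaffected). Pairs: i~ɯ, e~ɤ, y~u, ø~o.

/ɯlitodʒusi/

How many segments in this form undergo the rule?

/ɯ/ harmonizes with /i/ ([-back]) → [i]
/o/ harmonizes with /i/ ([-back]) → [ø]
/u/ harmonizes with /i/ ([-back]) → [y]
3 segments change.

3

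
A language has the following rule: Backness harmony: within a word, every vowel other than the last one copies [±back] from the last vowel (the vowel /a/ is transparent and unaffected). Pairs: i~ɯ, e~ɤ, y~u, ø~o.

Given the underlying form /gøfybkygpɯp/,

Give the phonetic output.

[gofubkugpɯp]

/ø/ harmonizes with /ɯ/ ([+back]) → [o]
/y/ harmonizes with /ɯ/ ([+back]) → [u]
/y/ harmonizes with /ɯ/ ([+back]) → [u]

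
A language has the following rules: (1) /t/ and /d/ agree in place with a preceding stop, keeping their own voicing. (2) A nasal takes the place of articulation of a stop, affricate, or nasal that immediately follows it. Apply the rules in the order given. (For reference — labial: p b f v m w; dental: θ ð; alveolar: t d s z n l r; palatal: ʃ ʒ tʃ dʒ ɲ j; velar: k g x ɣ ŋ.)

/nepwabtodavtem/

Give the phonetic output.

[nepwabpodavtem]

Rule 1: /t/ after /b/ (labial) → [p]
After rule 1: nepwabpodavtem
Rule 2: no segment meets the rule's conditions; no change.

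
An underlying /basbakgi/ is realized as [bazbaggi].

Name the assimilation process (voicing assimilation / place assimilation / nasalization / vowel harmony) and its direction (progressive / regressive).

voicing assimilation, regressive

/s/→[z] /k/→[g].
Each target copies a feature from the following segment, so the direction is regressive.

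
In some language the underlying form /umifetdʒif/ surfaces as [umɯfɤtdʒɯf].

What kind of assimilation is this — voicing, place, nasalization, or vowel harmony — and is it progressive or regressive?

vowel harmony, progressive

/i/→[ɯ] /e/→[ɤ] /i/→[ɯ].
Vowels agree with the first vowel, so the harmony is progressive.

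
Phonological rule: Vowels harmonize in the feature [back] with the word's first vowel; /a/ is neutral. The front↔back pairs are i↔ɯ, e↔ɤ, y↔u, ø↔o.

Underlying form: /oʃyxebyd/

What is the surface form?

[oʃuxɤbud]

/y/ harmonizes with /o/ ([+back]) → [u]
/e/ harmonizes with /o/ ([+back]) → [ɤ]
/y/ harmonizes with /o/ ([+back]) → [u]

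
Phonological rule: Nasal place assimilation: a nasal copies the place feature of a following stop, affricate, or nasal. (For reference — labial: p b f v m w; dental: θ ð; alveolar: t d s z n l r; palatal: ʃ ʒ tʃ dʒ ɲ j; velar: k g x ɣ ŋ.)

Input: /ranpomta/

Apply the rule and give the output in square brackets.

[ramponta]

/n/ before /p/ (labial) → [m]
/m/ before /t/ (alveolar) → [n]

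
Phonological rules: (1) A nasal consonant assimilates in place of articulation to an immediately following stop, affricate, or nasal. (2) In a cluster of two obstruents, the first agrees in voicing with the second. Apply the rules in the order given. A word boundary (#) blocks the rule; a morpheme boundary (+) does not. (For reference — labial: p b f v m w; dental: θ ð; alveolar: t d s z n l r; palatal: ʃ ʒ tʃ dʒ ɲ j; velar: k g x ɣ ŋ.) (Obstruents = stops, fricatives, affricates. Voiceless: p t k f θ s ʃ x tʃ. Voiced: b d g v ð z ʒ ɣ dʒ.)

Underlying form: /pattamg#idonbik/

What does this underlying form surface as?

[pattaŋg#idombik]

Rule 1: /m/ before /g/ (velar) → [ŋ]
Rule 1: /n/ before /b/ (labial) → [m]
After rule 1: pattaŋg#idombik
Rule 2: no segment meets the rule's conditions; no change.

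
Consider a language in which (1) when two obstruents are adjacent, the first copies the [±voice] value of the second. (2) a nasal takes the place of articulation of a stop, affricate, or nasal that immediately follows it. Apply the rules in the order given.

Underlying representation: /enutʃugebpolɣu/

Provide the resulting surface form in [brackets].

[enutʃugeppolɣu]

Rule 1: /b/ before /p/ (voiceless) → [p]
After rule 1: enutʃugeppolɣu
Rule 2: no segment meets the rule's conditions; no change.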